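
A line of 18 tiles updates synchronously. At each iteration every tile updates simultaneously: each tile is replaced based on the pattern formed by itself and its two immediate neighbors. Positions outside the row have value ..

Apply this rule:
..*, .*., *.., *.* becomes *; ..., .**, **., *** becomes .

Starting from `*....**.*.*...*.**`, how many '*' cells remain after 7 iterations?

**..*..*****.***..
..*****.....*...*.
.*.....*...***.***
***...***.*...*...
...*.*...***.***..
..*****.*...*...*.
.*.....***.***.***
count of *: 10

10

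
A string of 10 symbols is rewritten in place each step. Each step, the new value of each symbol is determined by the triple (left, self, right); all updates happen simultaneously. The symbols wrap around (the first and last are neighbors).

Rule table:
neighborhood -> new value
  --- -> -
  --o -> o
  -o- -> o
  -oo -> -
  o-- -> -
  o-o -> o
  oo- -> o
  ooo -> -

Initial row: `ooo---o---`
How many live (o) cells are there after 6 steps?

step 1: --o--oo--o
step 2: -oo-o-o-oo
step 3: o-oooooo-o
step 4: oo-----oo-
step 5: -o----o-oo
step 6: oo---ooo-o
count of o: 6

6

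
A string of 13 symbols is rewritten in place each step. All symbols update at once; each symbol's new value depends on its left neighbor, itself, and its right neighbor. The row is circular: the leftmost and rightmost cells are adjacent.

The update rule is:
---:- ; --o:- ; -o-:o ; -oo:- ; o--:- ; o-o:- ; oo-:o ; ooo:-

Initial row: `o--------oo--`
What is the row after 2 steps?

o---------o--

step 1: o---------o--
step 2: o---------o--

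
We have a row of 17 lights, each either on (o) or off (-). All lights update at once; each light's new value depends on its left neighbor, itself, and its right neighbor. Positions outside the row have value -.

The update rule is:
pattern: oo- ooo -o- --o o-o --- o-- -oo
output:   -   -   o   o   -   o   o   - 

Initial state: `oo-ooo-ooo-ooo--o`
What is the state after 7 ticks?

--------------ooo
oooooooooooooo---
--------------ooo  (repeats tick 1; period 2)
tick 7: --------------ooo

--------------ooo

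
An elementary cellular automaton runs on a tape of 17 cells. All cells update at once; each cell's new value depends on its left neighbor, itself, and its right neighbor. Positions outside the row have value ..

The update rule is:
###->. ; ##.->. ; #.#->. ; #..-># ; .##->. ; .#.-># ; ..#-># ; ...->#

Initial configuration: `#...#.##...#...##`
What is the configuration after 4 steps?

#####...#######..
.....###.......##
#####...#######..  (repeats step 1; period 2)
step 4: .....###.......##

.....###.......##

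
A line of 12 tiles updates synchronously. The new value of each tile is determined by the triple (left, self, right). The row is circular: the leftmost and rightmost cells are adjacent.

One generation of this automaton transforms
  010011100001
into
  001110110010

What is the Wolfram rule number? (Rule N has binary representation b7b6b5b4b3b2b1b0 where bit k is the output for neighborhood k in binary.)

90

position 5: 111 → 0  (bit 7 = 0)
position 6: 110 → 1  (bit 6 = 1)
position 0: 101 → 0  (bit 5 = 0)
position 2: 100 → 1  (bit 4 = 1)
position 4: 011 → 1  (bit 3 = 1)
position 1: 010 → 0  (bit 2 = 0)
position 3: 001 → 1  (bit 1 = 1)
position 8: 000 → 0  (bit 0 = 0)
bits b7..b0 = 01011010 = 90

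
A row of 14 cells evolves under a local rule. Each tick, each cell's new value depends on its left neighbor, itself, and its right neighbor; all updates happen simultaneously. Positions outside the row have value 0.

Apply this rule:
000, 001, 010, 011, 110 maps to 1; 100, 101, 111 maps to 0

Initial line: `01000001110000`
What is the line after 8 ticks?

11011111010111
11010001010101
11010111010101
11010101010101
11010101010101  (fixed point — unchanged through tick 8)

11010101010101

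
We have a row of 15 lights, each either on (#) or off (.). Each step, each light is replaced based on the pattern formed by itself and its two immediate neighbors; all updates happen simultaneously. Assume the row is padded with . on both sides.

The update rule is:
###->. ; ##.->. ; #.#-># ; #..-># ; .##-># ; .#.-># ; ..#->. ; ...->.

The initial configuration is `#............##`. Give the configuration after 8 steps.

#.......#....##

##...........#.
#.#..........##
####.........#.
#...#........##
##..##.......#.
#.#.#.#......##
########.....#.
#.......#....##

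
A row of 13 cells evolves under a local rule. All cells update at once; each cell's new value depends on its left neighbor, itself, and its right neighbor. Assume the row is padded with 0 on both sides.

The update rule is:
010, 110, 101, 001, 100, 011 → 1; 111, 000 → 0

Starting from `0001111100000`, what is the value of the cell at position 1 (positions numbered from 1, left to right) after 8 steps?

0011000110000
0111101111000
1100111001100
1111101111110
1000111000011
1101101100111
1111111111101
1000000000111
position 1 holds 1

1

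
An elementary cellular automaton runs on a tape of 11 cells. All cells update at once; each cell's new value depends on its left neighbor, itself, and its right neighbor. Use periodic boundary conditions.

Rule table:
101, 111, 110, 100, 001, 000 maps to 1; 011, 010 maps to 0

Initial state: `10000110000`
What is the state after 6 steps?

01111011111
10111101111
11011110111
11101111011
11110111101
11111011110

11111011110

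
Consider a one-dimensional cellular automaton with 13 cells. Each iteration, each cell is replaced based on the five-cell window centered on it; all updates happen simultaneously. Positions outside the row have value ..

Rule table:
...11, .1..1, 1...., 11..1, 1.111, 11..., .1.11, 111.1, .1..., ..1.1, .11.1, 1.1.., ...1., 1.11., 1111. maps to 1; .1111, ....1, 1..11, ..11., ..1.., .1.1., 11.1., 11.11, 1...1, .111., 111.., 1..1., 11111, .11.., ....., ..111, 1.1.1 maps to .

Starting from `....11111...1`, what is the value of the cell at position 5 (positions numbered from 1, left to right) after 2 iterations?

1

...1...1.1.1.
..1.1.11...11
position 5 holds 1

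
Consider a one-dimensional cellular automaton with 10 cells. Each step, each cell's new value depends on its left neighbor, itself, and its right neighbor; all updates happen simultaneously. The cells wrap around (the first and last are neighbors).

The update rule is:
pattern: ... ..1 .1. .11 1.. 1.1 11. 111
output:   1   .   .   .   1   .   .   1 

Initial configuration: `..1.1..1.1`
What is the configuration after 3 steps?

..1.1..1.1

1....1....
.111..111.
..1.1..1.1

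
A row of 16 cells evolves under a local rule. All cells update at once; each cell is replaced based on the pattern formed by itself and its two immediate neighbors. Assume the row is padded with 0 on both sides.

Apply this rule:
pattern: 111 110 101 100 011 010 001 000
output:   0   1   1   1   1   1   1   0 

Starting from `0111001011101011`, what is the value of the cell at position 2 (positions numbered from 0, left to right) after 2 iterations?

1

iteration 1: 1101111110111111
iteration 2: 1111000011100001
position 2 holds 1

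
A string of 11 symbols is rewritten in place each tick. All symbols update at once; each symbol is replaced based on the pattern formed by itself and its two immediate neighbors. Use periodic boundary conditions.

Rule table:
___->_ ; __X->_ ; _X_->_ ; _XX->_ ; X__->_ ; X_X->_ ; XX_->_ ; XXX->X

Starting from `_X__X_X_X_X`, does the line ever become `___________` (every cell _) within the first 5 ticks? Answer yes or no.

yes

tick 1: ___________
all cells are _ at tick 1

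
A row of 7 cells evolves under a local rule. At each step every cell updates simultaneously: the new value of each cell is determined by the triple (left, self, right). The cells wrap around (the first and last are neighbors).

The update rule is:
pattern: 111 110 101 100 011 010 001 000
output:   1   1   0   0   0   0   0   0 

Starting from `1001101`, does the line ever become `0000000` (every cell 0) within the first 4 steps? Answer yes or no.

yes

1000100
0000000
all cells are 0 at step 2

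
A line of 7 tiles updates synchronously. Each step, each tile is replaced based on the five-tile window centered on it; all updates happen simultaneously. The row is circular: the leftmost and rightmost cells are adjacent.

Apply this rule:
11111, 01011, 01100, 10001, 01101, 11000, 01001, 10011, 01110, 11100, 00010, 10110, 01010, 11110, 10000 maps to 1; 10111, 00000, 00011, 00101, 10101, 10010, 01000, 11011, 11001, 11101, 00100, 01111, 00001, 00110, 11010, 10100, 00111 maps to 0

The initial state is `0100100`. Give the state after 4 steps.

step 1: 1010001
step 2: 1000100
step 3: 0011010
step 4: 1001000

1001000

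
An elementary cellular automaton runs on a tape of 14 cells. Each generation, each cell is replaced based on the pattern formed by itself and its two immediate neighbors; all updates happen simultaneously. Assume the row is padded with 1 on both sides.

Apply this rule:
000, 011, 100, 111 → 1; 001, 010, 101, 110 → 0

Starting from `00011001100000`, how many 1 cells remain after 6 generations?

11010101011110
10000000011100
01111111011010
01111110010000
01111101001110
01111000101100
count of 1: 7

7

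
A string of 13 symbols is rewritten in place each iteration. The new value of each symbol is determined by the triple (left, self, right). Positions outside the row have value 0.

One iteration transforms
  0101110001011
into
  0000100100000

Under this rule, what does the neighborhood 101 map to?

At position 2 the neighborhood is 101; the next row has 0 there.

0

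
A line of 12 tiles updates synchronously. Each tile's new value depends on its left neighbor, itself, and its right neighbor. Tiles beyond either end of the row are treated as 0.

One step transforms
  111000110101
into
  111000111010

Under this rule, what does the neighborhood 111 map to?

At position 1 the neighborhood is 111; the next row has 1 there.

1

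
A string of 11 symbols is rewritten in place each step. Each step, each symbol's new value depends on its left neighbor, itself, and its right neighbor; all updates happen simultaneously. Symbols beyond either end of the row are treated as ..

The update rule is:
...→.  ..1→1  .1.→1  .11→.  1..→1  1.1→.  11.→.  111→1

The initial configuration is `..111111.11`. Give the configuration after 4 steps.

.1.1111....
11..11.1...
..11...11..
.1..1.1..1.

.1..1.1..1.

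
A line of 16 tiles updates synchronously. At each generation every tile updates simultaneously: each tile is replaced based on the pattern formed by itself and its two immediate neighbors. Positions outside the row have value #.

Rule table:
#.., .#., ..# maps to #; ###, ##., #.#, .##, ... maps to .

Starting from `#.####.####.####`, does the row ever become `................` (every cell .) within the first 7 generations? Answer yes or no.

yes

................
all cells are . at generation 1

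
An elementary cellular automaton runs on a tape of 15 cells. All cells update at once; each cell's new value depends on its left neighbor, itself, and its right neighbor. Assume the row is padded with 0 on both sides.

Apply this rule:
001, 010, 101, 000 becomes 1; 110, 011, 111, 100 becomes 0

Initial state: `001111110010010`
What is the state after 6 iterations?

110000000110110
000111111001000
111000000011011
000011111100100
111100000001101
000001111110011

000001111110011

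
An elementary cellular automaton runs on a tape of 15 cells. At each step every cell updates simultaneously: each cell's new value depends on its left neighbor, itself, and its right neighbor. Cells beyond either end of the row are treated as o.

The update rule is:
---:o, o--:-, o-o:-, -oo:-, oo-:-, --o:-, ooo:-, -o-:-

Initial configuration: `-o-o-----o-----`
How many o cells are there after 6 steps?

4

step 1: -----ooo---ooo-
step 2: -ooo-----o-----
step 3: -----ooo---ooo-  (repeats step 1; period 2)
step 6: -ooo-----o-----
count of o: 4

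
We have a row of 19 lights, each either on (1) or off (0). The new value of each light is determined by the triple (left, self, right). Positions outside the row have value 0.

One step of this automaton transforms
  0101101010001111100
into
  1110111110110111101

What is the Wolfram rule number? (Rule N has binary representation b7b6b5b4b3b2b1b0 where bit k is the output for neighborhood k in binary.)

231

position 13: 111 → 1  (bit 7 = 1)
position 4: 110 → 1  (bit 6 = 1)
position 2: 101 → 1  (bit 5 = 1)
position 9: 100 → 0  (bit 4 = 0)
position 3: 011 → 0  (bit 3 = 0)
position 1: 010 → 1  (bit 2 = 1)
position 0: 001 → 1  (bit 1 = 1)
position 10: 000 → 1  (bit 0 = 1)
bits b7..b0 = 11100111 = 231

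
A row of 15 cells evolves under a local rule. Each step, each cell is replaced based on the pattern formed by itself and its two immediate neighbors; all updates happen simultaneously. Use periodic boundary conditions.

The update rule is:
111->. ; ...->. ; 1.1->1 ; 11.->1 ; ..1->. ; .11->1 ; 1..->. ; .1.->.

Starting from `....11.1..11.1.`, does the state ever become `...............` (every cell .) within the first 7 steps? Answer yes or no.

yes

....111...111..
....1.1...1.1..
.....1.....1...
...............
all cells are . at step 4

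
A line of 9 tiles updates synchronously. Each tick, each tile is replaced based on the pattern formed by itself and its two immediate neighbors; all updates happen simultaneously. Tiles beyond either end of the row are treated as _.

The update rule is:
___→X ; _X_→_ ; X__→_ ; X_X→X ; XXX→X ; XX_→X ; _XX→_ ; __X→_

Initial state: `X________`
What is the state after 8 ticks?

__XXXXXXX
X__XXXXXX
____XXXXX
XXX__XXXX
_XX___XXX
__X_X__XX
X__X____X
_____XX__

_____XX__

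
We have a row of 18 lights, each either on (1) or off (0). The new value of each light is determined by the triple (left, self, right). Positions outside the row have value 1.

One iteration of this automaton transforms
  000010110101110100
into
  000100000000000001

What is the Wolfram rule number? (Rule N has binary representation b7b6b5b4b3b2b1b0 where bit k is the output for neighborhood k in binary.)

position 12: 111 → 0  (bit 7 = 0)
position 7: 110 → 0  (bit 6 = 0)
position 5: 101 → 0  (bit 5 = 0)
position 0: 100 → 0  (bit 4 = 0)
position 6: 011 → 0  (bit 3 = 0)
position 4: 010 → 0  (bit 2 = 0)
position 3: 001 → 1  (bit 1 = 1)
position 1: 000 → 0  (bit 0 = 0)
bits b7..b0 = 00000010 = 2

2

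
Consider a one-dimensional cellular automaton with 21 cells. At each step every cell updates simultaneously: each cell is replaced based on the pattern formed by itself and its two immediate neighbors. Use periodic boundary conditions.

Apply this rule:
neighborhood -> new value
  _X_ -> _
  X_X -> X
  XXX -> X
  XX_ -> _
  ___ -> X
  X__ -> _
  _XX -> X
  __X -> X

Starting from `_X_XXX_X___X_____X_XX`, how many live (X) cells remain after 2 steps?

13

step 1: X_XXX_X__XX__XXXX_XX_
step 2: _XXX_X__XX__XXXX_XX_X
count of X: 13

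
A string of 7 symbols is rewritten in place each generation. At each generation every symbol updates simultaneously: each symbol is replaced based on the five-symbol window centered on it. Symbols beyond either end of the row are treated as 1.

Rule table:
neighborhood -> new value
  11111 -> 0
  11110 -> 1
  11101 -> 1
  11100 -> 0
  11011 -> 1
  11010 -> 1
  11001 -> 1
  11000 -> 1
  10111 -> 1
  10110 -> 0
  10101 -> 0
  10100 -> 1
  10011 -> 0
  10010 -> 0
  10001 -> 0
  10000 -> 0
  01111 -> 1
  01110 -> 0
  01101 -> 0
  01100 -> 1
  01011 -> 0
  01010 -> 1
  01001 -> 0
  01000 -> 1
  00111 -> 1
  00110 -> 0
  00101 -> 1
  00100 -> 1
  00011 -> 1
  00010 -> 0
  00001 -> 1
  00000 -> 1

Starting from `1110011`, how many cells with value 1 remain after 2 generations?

4

0101011
1010011
count of 1: 4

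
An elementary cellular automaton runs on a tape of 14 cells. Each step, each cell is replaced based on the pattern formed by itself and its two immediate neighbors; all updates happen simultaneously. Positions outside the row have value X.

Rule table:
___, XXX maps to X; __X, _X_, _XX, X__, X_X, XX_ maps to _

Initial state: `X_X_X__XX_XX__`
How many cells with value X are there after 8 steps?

step 1: ______________
step 2: _XXXXXXXXXXXX_
step 3: __XXXXXXXXXX__
step 4: ___XXXXXXXX___
step 5: _X__XXXXXX__X_
step 6: _____XXXX_____
step 7: _XXX__XX__XXX_
step 8: __X________X__
count of X: 2

2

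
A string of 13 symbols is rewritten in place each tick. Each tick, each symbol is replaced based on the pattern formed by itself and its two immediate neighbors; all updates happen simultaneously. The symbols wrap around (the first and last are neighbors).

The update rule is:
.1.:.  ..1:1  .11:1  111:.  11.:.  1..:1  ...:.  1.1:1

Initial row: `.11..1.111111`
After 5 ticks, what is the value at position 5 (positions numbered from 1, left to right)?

tick 1: 11.11.11.....
tick 2: 1.11.11.1...1
tick 3: .11.11.1.1.11
tick 4: 11.11.1.1.11.
tick 5: 1.11.1.1.11.1
position 5 holds .

.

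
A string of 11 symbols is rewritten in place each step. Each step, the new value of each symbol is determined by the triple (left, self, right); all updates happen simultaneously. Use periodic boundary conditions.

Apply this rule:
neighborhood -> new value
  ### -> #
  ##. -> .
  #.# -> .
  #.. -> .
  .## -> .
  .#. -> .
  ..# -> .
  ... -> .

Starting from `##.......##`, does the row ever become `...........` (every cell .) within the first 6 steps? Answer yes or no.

yes

step 1: #.........#
step 2: ...........
all cells are . at step 2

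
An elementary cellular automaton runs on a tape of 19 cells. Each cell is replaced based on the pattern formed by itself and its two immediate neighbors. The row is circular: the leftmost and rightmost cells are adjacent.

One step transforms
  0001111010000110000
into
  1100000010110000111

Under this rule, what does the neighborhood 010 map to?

At position 8 the neighborhood is 010; the next row has 1 there.

1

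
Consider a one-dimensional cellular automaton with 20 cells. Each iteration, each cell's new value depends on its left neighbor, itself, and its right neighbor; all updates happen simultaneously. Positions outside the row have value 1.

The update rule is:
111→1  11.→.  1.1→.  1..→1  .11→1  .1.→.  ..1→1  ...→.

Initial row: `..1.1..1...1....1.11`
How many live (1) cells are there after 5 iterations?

13

11...11.1.1.1..1..11
1.1.11.......11.1111
....1.1.....11..1111
1..1...1...11.111111
.11.1.1.1.11..111111
count of 1: 13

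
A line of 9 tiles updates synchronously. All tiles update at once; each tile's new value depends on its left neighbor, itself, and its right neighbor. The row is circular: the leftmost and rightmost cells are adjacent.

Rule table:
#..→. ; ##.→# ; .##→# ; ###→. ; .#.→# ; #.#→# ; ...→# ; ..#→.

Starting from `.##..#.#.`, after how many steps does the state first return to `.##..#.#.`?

2

.##..###.
.##..#.#.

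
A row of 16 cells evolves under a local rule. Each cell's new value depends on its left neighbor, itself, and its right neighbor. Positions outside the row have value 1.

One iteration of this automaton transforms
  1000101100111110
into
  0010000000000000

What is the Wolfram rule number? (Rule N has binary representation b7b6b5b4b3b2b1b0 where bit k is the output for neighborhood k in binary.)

1

position 11: 111 → 0  (bit 7 = 0)
position 0: 110 → 0  (bit 6 = 0)
position 5: 101 → 0  (bit 5 = 0)
position 1: 100 → 0  (bit 4 = 0)
position 6: 011 → 0  (bit 3 = 0)
position 4: 010 → 0  (bit 2 = 0)
position 3: 001 → 0  (bit 1 = 0)
position 2: 000 → 1  (bit 0 = 1)
bits b7..b0 = 00000001 = 1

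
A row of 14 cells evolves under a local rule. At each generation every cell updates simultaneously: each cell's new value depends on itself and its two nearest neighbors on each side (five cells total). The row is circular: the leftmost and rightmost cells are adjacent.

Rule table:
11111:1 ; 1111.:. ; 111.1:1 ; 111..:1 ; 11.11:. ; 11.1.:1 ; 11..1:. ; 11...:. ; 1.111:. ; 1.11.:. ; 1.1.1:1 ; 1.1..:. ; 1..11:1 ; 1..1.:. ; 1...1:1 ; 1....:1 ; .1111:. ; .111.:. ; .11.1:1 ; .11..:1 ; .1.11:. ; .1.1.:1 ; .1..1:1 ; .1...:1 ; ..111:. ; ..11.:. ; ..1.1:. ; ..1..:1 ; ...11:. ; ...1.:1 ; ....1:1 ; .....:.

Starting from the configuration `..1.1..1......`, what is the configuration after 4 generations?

11.1.1.111....
.11111...1.11.
1..1.1.11...1.
.1..11..1.11.1

.1..11..1.11.1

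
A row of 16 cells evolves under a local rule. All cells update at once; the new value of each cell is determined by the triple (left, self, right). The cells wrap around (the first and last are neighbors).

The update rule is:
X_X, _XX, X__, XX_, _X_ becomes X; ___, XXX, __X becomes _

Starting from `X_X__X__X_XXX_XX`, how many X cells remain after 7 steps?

11

step 1: XXXX_XX_XXX_XXX_
step 2: X__XXXXXX_XXX_XX
step 3: XX_X____XXX_XXX_
step 4: XXXXX___X_XXX_XX
step 5: ____XX__XXX_XXX_
step 6: ____XXX_X_XXX_XX
step 7: X___X_XXXXX_XXXX
count of X: 11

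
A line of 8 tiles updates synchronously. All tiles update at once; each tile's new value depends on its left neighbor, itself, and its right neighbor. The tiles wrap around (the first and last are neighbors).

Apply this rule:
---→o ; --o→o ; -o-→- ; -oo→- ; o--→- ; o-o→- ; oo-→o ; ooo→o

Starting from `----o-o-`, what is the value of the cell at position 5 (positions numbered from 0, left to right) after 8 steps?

o

oooo----
-ooo-ooo
--oo--oo
-o-o-o-o
--------
oooooooo
oooooooo  (fixed point — unchanged through step 8)
position 5 holds o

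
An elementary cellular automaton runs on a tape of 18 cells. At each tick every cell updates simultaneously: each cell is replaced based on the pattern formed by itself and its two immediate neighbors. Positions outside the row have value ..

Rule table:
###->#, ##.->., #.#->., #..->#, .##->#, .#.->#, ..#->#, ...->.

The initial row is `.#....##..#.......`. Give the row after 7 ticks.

#.####..##..##..##

###..##.####......
##.###..###.#.....
#..##.####..##....
####..###.###.#...
###.####..##..##..
##..###.###.###.#.
#.####..##..##..##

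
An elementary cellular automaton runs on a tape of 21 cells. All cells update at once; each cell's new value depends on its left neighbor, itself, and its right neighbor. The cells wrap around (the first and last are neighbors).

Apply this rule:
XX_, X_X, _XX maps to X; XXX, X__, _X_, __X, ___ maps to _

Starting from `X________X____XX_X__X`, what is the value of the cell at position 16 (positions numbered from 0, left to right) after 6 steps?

X_____________XXX___X
X_____________X_X___X
X______________X____X
X___________________X
X___________________X  (fixed point — unchanged through step 6)
position 16 holds _

_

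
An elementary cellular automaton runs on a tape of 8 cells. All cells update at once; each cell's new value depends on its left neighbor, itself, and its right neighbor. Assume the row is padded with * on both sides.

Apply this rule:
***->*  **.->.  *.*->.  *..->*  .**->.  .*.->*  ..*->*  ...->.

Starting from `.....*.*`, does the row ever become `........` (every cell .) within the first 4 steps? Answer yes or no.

no

*...**..
.*.*..**
.*.***.*
.*..*...
step 4 is .*..*..., still not uniform .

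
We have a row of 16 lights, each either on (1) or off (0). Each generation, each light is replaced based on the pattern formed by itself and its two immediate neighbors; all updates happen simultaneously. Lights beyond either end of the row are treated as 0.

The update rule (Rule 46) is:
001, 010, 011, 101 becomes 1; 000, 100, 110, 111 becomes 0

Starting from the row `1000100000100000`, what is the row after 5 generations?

1001100001100000
1011000011000000
1110000110000000
1000001100000000
1000011000000000

1000011000000000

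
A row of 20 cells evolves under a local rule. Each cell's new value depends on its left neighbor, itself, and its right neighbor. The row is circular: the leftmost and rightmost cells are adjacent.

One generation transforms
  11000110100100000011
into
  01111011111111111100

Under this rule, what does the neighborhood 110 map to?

At position 1 the neighborhood is 110; the next row has 1 there.

1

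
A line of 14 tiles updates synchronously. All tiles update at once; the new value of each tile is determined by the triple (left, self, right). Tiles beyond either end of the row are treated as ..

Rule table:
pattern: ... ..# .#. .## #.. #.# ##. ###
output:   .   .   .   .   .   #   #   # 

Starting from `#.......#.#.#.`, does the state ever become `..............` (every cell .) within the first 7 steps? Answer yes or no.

yes

.........#.#..
..........#...
..............
all cells are . at step 3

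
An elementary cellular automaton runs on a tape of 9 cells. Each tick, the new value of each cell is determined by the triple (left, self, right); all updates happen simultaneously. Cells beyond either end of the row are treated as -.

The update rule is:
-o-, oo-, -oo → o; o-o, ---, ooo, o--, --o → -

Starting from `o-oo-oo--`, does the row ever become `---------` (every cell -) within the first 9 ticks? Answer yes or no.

no

o-oo-oo--  (fixed point — unchanged through tick 9)
tick 9 is o-oo-oo--, still not uniform -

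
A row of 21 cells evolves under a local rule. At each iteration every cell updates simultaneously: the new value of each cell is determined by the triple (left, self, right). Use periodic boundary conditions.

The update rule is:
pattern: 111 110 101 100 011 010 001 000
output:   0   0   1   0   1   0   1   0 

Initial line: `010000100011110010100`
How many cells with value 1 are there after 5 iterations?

6

100001000110000101000
000010001100001010001
000100011000010100010
001000110000101000100
010001100001010001000
count of 1: 6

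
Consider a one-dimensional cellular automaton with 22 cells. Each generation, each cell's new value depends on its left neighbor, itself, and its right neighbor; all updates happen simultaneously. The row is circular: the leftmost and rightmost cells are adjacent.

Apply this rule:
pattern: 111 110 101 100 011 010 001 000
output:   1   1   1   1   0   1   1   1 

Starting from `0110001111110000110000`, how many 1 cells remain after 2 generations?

19

generation 1: 1011110111111111011111
generation 2: 1101111011111111101111
count of 1: 19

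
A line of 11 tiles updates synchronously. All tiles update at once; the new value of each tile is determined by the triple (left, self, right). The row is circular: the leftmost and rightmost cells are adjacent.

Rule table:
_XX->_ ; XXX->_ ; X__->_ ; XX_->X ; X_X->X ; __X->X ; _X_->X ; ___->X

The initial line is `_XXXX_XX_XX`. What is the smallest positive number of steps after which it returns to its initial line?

33

X___XX_XX_X
X_XX_XX_XX_
XX_XX_XX_XX
_XX_XX_XX__
X_XX_XX_X_X
XX_XX_XXXX_
_XX_XX___XX
X_XX_X_XX_X
XX_XXXX_XX_
_XX___XX_XX
X_X_XX_XX_X
XXXX_XX_XX_
___XX_XX_XX
_XX_XX_XX_X
X_XX_XX_XXX
XX_XX_XX___
_XX_XX_X_XX
X_XX_XXXX_X
XX_XX___XX_
_XX_X_XX_XX
X_XXXX_XX_X
XX___XX_XX_
_X_XX_XX_XX
XXX_XX_XX_X
__XX_XX_XX_
XX_XX_XX_X_
_XX_XX_XXXX
X_XX_XX___X
XX_XX_X_XX_
_XX_XXXX_XX
X_XX___XX_X
XX_X_XX_XX_
_XXXX_XX_XX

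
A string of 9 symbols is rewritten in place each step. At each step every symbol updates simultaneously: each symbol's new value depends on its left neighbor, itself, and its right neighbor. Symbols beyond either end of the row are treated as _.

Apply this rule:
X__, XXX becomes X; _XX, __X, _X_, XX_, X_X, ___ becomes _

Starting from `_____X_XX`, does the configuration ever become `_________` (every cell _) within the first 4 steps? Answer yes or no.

yes

_________
all cells are _ at step 1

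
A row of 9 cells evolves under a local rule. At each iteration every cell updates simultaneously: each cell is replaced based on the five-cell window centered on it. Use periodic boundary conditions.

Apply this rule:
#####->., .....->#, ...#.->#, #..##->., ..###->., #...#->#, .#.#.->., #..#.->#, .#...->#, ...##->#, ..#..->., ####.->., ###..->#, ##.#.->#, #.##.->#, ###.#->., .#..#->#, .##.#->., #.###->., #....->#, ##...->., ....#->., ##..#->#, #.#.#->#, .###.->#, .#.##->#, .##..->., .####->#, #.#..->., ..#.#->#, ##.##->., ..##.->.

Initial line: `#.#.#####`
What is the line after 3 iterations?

.###.#...
#.#.#.##.
#.#.###.#

#.#.###.#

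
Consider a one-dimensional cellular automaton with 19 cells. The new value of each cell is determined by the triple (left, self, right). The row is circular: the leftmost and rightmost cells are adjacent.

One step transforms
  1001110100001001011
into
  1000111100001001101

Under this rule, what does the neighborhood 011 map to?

At position 3 the neighborhood is 011; the next row has 0 there.

0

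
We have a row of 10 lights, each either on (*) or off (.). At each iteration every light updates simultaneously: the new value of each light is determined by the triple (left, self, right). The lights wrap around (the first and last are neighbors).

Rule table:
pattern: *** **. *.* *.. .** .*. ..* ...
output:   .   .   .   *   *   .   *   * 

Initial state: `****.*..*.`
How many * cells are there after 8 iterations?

iteration 1: *.....**..
iteration 2: .******.**
iteration 3: .*......*.
iteration 4: *.******.*
iteration 5: ..*......*
iteration 6: **.******.
iteration 7: *..*......
iteration 8: .**.******
count of *: 8

8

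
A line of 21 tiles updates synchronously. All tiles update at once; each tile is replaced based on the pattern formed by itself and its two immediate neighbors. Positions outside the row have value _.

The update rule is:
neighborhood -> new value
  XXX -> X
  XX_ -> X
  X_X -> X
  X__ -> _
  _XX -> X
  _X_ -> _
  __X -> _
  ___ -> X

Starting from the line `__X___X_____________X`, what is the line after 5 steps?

X___X___XXXXXXXXXXX__
__X___X_XXXXXXXXXXX_X
X___X__XXXXXXXXXXXXX_
__X____XXXXXXXXXXXXX_
X___XX_XXXXXXXXXXXXX_

X___XX_XXXXXXXXXXXXX_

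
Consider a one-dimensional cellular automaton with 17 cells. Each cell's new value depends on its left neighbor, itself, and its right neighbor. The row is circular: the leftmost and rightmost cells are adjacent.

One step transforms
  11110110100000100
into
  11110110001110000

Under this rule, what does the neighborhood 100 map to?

0

At position 9 the neighborhood is 100; the next row has 0 there.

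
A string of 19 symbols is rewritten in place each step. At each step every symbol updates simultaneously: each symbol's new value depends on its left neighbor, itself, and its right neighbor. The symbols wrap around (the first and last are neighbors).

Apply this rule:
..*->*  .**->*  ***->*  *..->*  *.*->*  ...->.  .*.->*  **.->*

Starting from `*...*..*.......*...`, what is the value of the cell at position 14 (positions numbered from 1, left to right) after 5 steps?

*

step 1: **.******.....***.*
step 2: **********...******
step 3: ***********.*******
step 4: *******************
step 5: *******************
position 14 holds *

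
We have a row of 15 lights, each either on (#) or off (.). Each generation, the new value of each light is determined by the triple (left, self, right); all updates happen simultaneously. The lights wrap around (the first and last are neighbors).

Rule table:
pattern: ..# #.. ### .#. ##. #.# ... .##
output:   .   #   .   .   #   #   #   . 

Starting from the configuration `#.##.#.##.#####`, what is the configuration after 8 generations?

#..##..##.##..#

##.##.#.##.....
.##.##.#.#####.
..##.##.#....##
#..##.##.###..#
##..##.##..##..
.##..##.##..##.
..##..##.##..##
#..##..##.##..#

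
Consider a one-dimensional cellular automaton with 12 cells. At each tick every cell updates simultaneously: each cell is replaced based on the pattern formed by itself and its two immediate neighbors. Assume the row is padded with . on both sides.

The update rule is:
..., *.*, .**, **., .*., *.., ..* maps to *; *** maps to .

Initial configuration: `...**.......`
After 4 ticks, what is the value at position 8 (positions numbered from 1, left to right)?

.

************
*..........*
************  (repeats tick 1; period 2)
tick 4: *..........*
position 8 holds .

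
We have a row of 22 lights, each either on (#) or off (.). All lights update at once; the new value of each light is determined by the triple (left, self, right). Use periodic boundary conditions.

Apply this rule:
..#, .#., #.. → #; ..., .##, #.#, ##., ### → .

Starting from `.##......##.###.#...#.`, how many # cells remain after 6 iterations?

5

#..#....#.......##.###
.####..###.....#......
#....##...#...###.....
##..#..#.###.#...#...#
..######.....##.###.#.
.#......#...#.......##
count of #: 5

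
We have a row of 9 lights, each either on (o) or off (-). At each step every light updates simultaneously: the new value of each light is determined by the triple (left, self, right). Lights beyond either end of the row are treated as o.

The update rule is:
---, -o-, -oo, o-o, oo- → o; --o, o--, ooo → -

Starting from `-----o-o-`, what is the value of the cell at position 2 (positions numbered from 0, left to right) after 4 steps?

-

-ooo-oooo
oo-ooo---
-ooo-o-o-
oo-oooooo
position 2 holds -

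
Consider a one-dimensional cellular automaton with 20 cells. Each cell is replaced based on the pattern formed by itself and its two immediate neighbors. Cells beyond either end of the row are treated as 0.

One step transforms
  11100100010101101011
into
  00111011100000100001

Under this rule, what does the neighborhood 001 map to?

1

At position 4 the neighborhood is 001; the next row has 1 there.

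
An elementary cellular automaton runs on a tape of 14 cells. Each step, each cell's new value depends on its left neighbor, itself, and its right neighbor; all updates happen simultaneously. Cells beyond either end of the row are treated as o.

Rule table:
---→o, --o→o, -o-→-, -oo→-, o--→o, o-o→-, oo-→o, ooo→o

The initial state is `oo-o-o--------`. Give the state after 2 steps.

oooooo-ooooooo

oo----oooooooo
oooooo-ooooooo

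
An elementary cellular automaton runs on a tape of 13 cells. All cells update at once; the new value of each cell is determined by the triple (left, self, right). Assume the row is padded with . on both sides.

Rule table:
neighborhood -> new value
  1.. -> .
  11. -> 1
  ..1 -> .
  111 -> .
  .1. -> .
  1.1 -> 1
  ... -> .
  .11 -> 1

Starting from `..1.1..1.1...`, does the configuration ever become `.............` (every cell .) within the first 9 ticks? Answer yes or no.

tick 1: ...1....1....
tick 2: .............
all cells are . at tick 2

yes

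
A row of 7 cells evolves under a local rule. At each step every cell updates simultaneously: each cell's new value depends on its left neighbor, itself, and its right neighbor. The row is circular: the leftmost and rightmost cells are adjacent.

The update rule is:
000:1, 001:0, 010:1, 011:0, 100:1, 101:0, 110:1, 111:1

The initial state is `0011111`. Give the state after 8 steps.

1001111

step 1: 1001111
step 2: 1100111
step 3: 1110011
step 4: 1111001
step 5: 1111100
step 6: 0111110
step 7: 0011111  (repeats step 0; period 7)
step 8: 1001111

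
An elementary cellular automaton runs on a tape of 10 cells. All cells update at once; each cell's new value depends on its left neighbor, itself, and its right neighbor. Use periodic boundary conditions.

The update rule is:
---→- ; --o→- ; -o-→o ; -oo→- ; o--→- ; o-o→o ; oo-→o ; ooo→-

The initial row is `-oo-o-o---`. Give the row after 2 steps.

step 1: --ooooo---
step 2: ------o---

------o---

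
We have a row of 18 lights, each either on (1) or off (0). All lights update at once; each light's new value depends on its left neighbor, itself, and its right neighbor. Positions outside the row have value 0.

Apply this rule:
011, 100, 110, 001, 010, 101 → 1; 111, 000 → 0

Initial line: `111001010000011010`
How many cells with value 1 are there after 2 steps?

8

step 1: 101111111000111111
step 2: 111000001101100001
count of 1: 8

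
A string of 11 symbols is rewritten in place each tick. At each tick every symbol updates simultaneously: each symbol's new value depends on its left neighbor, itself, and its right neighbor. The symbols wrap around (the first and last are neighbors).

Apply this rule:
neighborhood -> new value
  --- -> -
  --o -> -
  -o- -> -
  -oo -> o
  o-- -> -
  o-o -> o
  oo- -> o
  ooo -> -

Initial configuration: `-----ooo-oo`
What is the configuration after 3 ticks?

------oo---

-----o-oooo
------oo--o
------oo---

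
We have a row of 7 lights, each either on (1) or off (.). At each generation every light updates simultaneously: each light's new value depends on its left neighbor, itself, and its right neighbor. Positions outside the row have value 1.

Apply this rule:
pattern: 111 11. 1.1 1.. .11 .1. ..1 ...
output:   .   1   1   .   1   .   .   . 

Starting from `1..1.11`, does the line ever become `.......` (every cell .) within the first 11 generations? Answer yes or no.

no

1...11.
1...111
1...1..
1......
1......  (fixed point — unchanged through generation 11)
generation 11 is 1......, still not uniform .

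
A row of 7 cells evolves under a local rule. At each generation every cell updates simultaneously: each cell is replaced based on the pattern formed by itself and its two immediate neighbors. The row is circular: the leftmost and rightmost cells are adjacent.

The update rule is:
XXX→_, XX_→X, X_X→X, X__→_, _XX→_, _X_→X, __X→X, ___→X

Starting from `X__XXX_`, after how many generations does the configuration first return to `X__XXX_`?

generation 1: X_X__XX
generation 2: XXX_X__
generation 3: __XXX_X
generation 4: _X__XXX
generation 5: XX_X__X
generation 6: _XXX_X_
generation 7: X__XXX_

7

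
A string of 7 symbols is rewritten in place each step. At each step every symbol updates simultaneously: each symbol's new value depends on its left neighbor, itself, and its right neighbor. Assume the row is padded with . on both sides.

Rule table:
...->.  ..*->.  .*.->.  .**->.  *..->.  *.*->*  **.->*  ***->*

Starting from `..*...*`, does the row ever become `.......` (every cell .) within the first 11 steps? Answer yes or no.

.......
all cells are . at step 1

yes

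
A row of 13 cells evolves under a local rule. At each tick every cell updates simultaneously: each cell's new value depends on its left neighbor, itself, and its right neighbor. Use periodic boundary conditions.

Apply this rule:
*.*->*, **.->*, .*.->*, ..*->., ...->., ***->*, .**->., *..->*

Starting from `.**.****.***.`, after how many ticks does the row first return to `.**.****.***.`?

13

tick 1: ..**.****.***
tick 2: *..**.****.**
tick 3: **..**.****.*
tick 4: ***..**.****.
tick 5: .***..**.****
tick 6: *.***..**.***
tick 7: **.***..**.**
tick 8: ***.***..**.*
tick 9: ****.***..**.
tick 10: .****.***..**
tick 11: *.****.***..*
tick 12: **.****.***..
tick 13: .**.****.***.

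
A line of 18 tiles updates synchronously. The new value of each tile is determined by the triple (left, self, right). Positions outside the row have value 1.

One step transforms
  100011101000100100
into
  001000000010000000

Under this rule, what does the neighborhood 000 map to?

1

At position 2 the neighborhood is 000; the next row has 1 there.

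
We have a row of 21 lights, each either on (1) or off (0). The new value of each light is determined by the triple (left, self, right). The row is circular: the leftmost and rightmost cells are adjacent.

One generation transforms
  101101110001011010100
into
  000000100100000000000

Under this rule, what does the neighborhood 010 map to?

0

At position 0 the neighborhood is 010; the next row has 0 there.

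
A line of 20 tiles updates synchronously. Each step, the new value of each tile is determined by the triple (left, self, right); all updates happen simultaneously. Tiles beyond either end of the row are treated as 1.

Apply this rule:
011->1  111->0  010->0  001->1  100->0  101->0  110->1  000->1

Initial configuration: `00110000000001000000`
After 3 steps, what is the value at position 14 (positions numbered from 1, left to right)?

01110111111110011111
01010100000010110000
00000001111100110111
position 14 holds 0

0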